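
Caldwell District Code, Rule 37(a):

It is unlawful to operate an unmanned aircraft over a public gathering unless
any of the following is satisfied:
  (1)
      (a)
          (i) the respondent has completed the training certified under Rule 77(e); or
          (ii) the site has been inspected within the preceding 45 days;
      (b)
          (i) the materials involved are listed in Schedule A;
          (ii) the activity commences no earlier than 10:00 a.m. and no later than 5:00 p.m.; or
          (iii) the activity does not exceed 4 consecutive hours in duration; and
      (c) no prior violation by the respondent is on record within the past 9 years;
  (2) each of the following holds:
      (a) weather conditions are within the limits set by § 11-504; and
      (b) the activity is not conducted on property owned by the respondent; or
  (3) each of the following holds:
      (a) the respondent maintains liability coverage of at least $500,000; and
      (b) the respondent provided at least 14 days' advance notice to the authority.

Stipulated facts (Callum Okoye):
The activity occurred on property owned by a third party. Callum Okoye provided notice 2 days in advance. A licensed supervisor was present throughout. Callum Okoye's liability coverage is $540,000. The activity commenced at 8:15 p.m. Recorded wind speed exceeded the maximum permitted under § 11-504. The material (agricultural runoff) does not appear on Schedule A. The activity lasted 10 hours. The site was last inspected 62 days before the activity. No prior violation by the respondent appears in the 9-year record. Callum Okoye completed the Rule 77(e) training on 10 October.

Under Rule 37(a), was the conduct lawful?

No — unlawful.

(i) training certified — holds.
(ii) site inspected — fails.
(a) = T OR F = true.
(i) Schedule A material — not satisfied.
(ii) start within hours — fails.
(iii) ≤ 4 hrs duration — not met.
So (b) is not satisfied (F OR F OR F).
(c) no prior violation — met.
(1): T AND F AND T → false.
(a) weather ok — not met.
(b) not (own property) — satisfied.
(2) = F AND T = false.
(a) coverage ≥ $500,000 — holds.
(b) ≥14 days' notice — not satisfied.
(3): T AND F → false.
Overall: F OR F OR F → false.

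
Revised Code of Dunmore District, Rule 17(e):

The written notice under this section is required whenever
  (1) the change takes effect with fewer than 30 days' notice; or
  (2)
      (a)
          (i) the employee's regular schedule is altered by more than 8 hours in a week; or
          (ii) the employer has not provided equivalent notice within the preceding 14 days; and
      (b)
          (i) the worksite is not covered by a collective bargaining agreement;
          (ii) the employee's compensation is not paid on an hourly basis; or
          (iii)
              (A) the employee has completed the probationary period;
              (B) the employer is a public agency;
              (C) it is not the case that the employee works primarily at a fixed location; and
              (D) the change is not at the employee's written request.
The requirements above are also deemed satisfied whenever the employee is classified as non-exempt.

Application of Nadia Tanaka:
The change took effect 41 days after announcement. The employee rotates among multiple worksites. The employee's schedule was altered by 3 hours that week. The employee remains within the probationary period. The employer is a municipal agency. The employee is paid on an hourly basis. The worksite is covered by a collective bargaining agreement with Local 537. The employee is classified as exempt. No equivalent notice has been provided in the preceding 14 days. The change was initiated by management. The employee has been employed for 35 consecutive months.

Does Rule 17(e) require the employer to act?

No — not required.

(1) < 30 days' notice — not met.
(i) schedule shift > 8h — not met.
(ii) no recent notice — holds.
(a): F OR T → true.
(i) no CBA — not satisfied.
(ii) not (hourly-paid) — not met.
(A) past probation — not satisfied.
(B) public agency — met.
(C) not (fixed location) — satisfied.
(D) not employee-requested — satisfied.
(iii) = F AND T AND T AND T = false.
(b): F OR F OR F → false.
So (2) is not satisfied (T AND F).
Overall: F OR F → false.
Exception (non-exempt) — not satisfied.
Result: main false OR exception false → false.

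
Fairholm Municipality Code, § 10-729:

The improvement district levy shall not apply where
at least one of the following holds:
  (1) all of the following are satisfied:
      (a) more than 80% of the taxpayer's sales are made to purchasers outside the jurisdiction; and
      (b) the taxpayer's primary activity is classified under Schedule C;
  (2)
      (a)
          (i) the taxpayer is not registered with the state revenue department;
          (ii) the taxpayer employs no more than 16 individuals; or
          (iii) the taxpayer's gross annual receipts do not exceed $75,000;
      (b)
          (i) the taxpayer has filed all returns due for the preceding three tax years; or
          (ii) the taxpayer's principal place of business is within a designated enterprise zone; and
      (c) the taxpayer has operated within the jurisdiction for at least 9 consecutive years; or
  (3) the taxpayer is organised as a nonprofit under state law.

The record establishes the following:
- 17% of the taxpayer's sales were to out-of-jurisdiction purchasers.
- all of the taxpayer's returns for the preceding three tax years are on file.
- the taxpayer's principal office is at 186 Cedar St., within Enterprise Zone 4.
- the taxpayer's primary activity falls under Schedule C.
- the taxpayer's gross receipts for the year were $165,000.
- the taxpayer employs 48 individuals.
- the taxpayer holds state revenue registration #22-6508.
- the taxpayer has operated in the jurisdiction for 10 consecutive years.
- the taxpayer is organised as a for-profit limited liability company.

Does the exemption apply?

(a) >80% out-of-jur. sales — fails.
(b) Schedule C activity — satisfied.
(1): F AND T → false.
(i) not (state-registered) — fails.
(ii) ≤ 16 employees — fails.
(iii) receipts ≤ $75,000 — fails.
So (a) is not satisfied (F OR F OR F).
(i) returns current — satisfied.
(ii) in enterprise zone — satisfied.
(b) = T OR T = true.
(c) ≥ 9 yrs in jurisdiction — met.
(2) = F AND T AND T = false.
(3) nonprofit — not met.
Overall: F OR F OR F → false.

No — not exempt.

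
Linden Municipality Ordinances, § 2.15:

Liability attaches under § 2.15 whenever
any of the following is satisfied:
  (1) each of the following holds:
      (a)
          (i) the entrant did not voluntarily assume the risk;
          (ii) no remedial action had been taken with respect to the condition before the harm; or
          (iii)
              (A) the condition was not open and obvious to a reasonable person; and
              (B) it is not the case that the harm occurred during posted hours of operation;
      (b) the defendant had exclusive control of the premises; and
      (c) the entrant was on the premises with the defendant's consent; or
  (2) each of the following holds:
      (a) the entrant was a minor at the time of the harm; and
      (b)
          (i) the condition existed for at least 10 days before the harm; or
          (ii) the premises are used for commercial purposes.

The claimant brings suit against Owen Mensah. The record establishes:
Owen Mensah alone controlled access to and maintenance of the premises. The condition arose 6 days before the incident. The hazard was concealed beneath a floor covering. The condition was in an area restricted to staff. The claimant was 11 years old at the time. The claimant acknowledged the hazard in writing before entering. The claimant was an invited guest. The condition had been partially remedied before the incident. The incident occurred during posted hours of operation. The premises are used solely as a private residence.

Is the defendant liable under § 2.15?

No — not liable.

(i) no assumed risk — fails.
(ii) no remedial action — fails.
(A) not open/obvious — holds.
(B) not (during posted hours) — fails.
So (iii) is not satisfied (T AND F).
So (a) is not satisfied (F OR F OR F).
(b) exclusive control — holds.
(c) consent to enter — holds.
So (1) is not satisfied (F AND T AND T).
(a) entrant a minor — holds.
(i) condition ≥10 days old — fails.
(ii) commercial use — fails.
So (b) is not satisfied (F OR F).
(2): T AND F → false.
So Overall is not satisfied (F OR F).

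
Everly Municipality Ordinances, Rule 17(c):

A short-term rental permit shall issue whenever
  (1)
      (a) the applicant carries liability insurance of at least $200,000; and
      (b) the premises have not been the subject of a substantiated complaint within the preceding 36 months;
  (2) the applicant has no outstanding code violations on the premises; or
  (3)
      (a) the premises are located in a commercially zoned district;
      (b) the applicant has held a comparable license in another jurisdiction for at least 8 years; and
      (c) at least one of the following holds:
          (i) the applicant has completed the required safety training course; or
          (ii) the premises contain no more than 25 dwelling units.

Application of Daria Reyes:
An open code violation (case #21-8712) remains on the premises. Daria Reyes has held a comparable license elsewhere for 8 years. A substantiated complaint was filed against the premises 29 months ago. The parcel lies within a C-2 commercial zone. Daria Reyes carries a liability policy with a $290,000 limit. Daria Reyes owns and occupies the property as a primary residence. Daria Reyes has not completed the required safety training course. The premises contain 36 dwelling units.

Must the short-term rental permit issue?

(a) insurance ≥ $200,000 — satisfied.
(b) no complaint in 36 mo. — not met.
So (1) is not satisfied (T AND F).
(2) no code violations — not met.
(a) commercially zoned — satisfied.
(b) prior license ≥ 8 yr — holds.
(i) safety training — not met.
(ii) ≤ 25 units — not satisfied.
So (c) is not satisfied (F OR F).
So (3) is not satisfied (T AND T AND F).
So Overall is not satisfied (F OR F OR F).

No — denied.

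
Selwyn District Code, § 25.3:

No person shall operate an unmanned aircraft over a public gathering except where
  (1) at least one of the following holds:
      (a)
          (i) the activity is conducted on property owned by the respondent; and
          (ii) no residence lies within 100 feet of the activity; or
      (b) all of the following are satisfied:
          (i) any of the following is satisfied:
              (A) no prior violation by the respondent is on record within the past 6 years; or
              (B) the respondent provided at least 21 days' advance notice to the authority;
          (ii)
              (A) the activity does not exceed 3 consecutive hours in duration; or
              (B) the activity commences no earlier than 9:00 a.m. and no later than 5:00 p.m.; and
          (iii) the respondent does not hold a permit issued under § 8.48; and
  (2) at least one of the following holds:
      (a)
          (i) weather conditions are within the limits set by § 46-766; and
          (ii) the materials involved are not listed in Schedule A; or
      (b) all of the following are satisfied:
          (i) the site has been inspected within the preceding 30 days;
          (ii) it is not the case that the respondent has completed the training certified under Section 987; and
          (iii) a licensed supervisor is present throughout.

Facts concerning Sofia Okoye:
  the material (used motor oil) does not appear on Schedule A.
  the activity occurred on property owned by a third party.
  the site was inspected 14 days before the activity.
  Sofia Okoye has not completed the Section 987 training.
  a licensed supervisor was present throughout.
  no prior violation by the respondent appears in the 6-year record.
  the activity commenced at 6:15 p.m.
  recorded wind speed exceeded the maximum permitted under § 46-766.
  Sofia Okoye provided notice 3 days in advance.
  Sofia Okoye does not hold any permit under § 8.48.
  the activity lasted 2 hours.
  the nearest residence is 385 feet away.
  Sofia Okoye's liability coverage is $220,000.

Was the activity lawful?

Yes — lawful.

(i) own property — not met.
(ii) no residence in 100 ft — holds.
(a) = F AND T = false.
(A) no prior violation — met.
(B) ≥21 days' notice — not met.
(i): T OR F → true.
(A) ≤ 3 hrs duration — satisfied.
(B) start within hours — not satisfied.
So (ii) is satisfied (T OR F).
(iii) not (holds permit) — met.
(b) = T AND T AND T = true.
(1): F OR T → true.
(i) weather ok — fails.
(ii) not (Schedule A material) — satisfied.
So (a) is not satisfied (F AND T).
(i) site inspected — satisfied.
(ii) not (training certified) — satisfied.
(iii) supervisor present — holds.
(b): T AND T AND T → true.
(2) = F OR T = true.
Overall = T AND T = true.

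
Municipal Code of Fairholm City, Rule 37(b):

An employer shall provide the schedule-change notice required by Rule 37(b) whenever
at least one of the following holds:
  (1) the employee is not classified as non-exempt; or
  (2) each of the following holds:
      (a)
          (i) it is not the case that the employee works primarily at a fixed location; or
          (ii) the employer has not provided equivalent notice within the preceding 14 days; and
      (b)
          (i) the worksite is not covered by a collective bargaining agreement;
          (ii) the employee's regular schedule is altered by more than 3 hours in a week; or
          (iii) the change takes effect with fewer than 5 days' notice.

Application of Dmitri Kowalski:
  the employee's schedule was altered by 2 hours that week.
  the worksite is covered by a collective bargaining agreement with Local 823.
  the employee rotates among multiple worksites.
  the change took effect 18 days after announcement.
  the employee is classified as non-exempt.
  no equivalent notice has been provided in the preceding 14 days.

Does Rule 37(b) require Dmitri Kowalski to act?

No — not required.

(1) not (non-exempt) — not met.
(i) not (fixed location) — satisfied.
(ii) no recent notice — satisfied.
(a) = T OR T = true.
(i) no CBA — not satisfied.
(ii) schedule shift > 3h — not satisfied.
(iii) < 5 days' notice — fails.
So (b) is not satisfied (F OR F OR F).
(2): T AND F → false.
Overall: F OR F → false.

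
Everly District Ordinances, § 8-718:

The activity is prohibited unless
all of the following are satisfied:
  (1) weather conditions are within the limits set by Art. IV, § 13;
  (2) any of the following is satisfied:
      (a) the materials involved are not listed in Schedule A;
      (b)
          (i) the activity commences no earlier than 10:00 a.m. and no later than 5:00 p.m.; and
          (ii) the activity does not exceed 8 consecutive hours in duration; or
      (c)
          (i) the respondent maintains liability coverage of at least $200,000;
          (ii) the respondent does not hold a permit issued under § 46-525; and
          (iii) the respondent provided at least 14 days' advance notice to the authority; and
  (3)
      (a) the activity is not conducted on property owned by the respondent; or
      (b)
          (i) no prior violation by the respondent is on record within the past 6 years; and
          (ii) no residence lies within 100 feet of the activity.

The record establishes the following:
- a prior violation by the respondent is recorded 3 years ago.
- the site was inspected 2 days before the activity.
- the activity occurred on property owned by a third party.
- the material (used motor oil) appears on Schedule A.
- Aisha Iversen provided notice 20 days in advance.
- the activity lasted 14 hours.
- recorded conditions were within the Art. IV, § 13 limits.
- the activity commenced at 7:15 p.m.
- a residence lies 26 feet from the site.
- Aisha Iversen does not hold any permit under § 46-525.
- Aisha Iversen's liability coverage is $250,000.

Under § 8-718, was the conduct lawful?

(1) weather ok — met.
(a) not (Schedule A material) — not met.
(i) start within hours — not satisfied.
(ii) ≤ 8 hrs duration — fails.
(b): F AND F → false.
(i) coverage ≥ $200,000 — holds.
(ii) not (holds permit) — holds.
(iii) ≥14 days' notice — holds.
(c) = T AND T AND T = true.
(2) = F OR F OR T = true.
(a) not (own property) — satisfied.
(i) no prior violation — not satisfied.
(ii) no residence in 100 ft — not met.
So (b) is not satisfied (F AND F).
(3) = T OR F = true.
Overall = T AND T AND T = true.

Yes — lawful.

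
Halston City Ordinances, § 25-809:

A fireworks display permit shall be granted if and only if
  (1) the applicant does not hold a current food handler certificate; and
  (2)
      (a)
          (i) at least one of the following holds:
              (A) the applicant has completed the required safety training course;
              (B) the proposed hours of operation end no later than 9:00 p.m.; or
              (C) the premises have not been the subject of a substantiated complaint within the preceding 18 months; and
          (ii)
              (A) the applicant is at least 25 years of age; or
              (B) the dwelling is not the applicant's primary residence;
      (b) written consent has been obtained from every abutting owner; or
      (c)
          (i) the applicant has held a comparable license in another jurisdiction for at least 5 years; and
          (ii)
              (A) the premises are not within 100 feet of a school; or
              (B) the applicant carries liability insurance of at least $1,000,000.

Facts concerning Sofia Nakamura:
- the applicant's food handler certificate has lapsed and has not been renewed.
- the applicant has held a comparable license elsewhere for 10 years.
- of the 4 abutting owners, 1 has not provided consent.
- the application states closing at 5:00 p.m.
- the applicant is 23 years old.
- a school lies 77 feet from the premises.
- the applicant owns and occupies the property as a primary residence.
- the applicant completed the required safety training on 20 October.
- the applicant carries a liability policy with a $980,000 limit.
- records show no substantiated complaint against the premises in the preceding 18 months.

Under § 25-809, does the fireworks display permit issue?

No — denied.

(1) not (food handler cert.) — holds.
(A) safety training — satisfied.
(B) closes by 9 p.m. — met.
(C) no complaint in 18 mo. — satisfied.
(i): T OR T OR T → true.
(A) age ≥ 25 — not met.
(B) not (primary residence) — not satisfied.
(ii) = F OR F = false.
So (a) is not satisfied (T AND F).
(b) all abutters consent — not met.
(i) prior license ≥ 5 yr — holds.
(A) ≥100 ft from school — fails.
(B) insurance ≥ $1,000,000 — not met.
So (ii) is not satisfied (F OR F).
(c) = T AND F = false.
So (2) is not satisfied (F OR F OR F).
Overall: T AND F → false.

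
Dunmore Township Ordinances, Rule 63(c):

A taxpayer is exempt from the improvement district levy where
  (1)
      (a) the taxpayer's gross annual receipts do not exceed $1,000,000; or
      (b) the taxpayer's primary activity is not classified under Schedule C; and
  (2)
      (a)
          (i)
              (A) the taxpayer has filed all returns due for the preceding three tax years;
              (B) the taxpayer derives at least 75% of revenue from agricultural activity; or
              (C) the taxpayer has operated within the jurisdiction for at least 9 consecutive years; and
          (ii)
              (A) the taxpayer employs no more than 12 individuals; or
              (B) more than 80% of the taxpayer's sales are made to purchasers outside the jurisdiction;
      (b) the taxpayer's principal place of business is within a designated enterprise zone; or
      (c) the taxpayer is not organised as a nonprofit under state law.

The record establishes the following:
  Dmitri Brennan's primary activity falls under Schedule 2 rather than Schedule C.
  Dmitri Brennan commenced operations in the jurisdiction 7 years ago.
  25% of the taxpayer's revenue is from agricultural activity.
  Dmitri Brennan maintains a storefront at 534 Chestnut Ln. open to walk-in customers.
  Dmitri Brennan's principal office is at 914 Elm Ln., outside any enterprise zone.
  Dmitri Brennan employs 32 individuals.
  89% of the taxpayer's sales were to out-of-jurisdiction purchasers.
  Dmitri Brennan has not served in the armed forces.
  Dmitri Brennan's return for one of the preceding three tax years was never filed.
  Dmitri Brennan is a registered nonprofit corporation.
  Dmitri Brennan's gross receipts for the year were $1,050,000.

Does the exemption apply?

(a) receipts ≤ $1,000,000 — fails.
(b) not (Schedule C activity) — met.
(1) = F OR T = true.
(A) returns current — not satisfied.
(B) ≥75% agricultural — not satisfied.
(C) ≥ 9 yrs in jurisdiction — not satisfied.
So (i) is not satisfied (F OR F OR F).
(A) ≤ 12 employees — not satisfied.
(B) >80% out-of-jur. sales — met.
(ii): F OR T → true.
(a): F AND T → false.
(b) in enterprise zone — fails.
(c) not (nonprofit) — fails.
So (2) is not satisfied (F OR F OR F).
Overall = T AND F = false.

No — not exempt.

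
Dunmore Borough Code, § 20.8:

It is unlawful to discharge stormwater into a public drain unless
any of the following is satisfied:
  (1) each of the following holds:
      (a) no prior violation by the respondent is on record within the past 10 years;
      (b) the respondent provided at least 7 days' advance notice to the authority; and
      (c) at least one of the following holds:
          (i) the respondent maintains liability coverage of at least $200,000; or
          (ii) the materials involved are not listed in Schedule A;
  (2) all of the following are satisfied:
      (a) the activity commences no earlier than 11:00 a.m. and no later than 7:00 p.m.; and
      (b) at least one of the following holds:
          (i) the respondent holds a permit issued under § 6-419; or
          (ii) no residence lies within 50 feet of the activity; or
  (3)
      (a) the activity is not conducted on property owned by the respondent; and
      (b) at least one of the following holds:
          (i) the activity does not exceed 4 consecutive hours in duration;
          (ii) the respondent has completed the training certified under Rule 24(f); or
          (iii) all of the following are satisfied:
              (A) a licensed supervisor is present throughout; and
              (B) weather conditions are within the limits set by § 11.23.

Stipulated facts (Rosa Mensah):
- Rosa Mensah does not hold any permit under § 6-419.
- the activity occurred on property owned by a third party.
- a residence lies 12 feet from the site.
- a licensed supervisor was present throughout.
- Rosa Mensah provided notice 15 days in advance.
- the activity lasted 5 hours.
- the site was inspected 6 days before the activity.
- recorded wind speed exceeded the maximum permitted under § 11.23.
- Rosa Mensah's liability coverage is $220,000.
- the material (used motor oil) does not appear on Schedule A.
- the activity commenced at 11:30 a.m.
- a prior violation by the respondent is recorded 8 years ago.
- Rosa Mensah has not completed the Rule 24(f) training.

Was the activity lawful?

No — unlawful.

(a) no prior violation — not satisfied.
(b) ≥7 days' notice — holds.
(i) coverage ≥ $200,000 — satisfied.
(ii) not (Schedule A material) — holds.
(c): T OR T → true.
(1): F AND T AND T → false.
(a) start within hours — met.
(i) holds permit — not met.
(ii) no residence in 50 ft — not met.
(b): F OR F → false.
(2): T AND F → false.
(a) not (own property) — met.
(i) ≤ 4 hrs duration — not satisfied.
(ii) training certified — not satisfied.
(A) supervisor present — holds.
(B) weather ok — not satisfied.
(iii) = T AND F = false.
(b) = F OR F OR F = false.
(3) = T AND F = false.
Overall = F OR F OR F = false.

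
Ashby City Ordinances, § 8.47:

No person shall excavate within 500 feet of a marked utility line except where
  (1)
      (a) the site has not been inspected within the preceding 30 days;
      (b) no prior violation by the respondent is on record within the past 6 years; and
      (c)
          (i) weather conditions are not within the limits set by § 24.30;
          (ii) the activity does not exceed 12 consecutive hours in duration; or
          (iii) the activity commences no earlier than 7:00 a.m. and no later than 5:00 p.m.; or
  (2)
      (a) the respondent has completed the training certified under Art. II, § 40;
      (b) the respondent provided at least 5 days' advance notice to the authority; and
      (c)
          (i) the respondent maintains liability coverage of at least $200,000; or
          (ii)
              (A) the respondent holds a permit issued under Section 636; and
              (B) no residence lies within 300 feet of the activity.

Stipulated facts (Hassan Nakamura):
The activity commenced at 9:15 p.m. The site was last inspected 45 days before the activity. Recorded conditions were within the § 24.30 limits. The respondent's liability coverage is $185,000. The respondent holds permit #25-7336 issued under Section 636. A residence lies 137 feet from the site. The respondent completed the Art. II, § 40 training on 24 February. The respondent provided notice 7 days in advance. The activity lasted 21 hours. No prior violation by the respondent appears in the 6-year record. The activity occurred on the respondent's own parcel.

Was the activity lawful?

No — unlawful.

(a) not (site inspected) — met.
(b) no prior violation — satisfied.
(i) not (weather ok) — not met.
(ii) ≤ 12 hrs duration — not satisfied.
(iii) start within hours — fails.
(c) = F OR F OR F = false.
So (1) is not satisfied (T AND T AND F).
(a) training certified — satisfied.
(b) ≥5 days' notice — satisfied.
(i) coverage ≥ $200,000 — not satisfied.
(A) holds permit — satisfied.
(B) no residence in 300 ft — fails.
(ii): T AND F → false.
(c): F OR F → false.
(2) = T AND T AND F = false.
Overall: F OR F → false.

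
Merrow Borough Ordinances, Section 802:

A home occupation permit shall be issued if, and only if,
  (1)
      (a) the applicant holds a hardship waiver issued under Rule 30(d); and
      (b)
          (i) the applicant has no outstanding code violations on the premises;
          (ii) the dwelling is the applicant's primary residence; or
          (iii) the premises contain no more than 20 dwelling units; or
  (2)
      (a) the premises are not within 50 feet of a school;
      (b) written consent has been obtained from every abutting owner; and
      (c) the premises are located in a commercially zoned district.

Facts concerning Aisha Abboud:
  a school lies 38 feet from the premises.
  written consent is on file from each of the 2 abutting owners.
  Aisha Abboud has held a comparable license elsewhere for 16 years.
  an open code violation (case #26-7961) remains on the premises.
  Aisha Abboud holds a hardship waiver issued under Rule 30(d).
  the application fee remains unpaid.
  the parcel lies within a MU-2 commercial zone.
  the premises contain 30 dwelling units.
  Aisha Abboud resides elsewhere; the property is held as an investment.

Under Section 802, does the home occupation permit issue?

No — denied.

(a) hardship waiver — holds.
(i) no code violations — not satisfied.
(ii) primary residence — fails.
(iii) ≤ 20 units — fails.
So (b) is not satisfied (F OR F OR F).
(1): T AND F → false.
(a) ≥50 ft from school — not met.
(b) all abutters consent — met.
(c) commercially zoned — met.
(2) = F AND T AND T = false.
Overall: F OR F → false.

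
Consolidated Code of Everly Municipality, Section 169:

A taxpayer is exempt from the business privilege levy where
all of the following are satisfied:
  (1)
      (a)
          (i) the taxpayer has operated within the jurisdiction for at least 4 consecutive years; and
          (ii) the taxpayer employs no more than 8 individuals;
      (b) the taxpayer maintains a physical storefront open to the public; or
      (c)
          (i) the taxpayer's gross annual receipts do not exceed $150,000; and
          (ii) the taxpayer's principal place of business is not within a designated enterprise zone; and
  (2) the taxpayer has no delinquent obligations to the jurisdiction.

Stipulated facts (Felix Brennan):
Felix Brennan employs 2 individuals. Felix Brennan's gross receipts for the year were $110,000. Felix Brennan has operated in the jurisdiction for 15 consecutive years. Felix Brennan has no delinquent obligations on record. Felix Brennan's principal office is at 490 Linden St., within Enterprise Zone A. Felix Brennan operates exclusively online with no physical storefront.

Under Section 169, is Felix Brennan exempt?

Yes — exempt.

(i) ≥ 4 yrs in jurisdiction — met.
(ii) ≤ 8 employees — holds.
So (a) is satisfied (T AND T).
(b) has storefront — fails.
(i) receipts ≤ $150,000 — met.
(ii) not (in enterprise zone) — fails.
So (c) is not satisfied (T AND F).
So (1) is satisfied (T OR F OR F).
(2) no delinquency — satisfied.
Overall = T AND T = true.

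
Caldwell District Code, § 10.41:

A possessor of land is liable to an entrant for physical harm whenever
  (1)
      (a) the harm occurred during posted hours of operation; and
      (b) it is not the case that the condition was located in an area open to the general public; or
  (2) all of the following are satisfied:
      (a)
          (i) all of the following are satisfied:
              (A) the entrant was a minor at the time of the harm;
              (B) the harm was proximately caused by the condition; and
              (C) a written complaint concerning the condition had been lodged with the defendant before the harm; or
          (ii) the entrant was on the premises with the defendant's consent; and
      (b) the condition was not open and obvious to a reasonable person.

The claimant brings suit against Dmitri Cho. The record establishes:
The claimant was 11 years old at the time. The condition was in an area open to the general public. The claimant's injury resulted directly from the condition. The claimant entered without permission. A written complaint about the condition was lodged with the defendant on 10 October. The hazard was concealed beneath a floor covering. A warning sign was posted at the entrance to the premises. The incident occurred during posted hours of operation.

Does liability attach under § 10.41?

(a) during posted hours — satisfied.
(b) not (public area) — fails.
So (1) is not satisfied (T AND F).
(A) entrant a minor — holds.
(B) proximate cause — satisfied.
(C) complaint lodged — holds.
(i): T AND T AND T → true.
(ii) consent to enter — fails.
(a): T OR F → true.
(b) not open/obvious — met.
So (2) is satisfied (T AND T).
Overall: F OR T → true.

Yes — liable.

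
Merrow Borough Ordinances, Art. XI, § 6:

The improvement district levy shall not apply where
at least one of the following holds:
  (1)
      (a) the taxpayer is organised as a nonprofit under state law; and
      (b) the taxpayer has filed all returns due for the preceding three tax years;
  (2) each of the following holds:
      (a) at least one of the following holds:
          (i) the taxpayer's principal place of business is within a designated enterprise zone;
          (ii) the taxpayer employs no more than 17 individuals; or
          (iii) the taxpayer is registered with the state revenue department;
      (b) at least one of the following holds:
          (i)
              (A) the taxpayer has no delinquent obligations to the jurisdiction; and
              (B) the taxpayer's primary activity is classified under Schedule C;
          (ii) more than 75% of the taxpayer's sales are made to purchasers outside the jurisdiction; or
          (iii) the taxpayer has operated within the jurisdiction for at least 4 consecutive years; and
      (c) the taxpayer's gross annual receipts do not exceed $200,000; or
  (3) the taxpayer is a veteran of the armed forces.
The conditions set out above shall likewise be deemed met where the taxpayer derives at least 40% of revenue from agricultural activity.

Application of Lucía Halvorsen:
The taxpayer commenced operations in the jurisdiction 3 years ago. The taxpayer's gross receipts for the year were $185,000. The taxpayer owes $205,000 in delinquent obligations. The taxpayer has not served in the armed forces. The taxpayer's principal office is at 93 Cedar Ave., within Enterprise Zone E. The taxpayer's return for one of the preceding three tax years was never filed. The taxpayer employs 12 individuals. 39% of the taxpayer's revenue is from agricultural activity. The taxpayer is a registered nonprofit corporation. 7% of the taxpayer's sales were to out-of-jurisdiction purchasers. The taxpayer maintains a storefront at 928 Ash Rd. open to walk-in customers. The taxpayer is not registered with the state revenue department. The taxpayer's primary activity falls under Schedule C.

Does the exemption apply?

(a) nonprofit — holds.
(b) returns current — not satisfied.
(1) = T AND F = false.
(i) in enterprise zone — met.
(ii) ≤ 17 employees — met.
(iii) state-registered — fails.
(a): T OR T OR F → true.
(A) no delinquency — not satisfied.
(B) Schedule C activity — holds.
So (i) is not satisfied (F AND T).
(ii) >75% out-of-jur. sales — fails.
(iii) ≥ 4 yrs in jurisdiction — fails.
(b) = F OR F OR F = false.
(c) receipts ≤ $200,000 — holds.
(2): T AND F AND T → false.
(3) veteran — not satisfied.
Overall = F OR F OR F = false.
Exception (≥40% agricultural) — not satisfied.
Result: main false OR exception false → false.

No — not exempt.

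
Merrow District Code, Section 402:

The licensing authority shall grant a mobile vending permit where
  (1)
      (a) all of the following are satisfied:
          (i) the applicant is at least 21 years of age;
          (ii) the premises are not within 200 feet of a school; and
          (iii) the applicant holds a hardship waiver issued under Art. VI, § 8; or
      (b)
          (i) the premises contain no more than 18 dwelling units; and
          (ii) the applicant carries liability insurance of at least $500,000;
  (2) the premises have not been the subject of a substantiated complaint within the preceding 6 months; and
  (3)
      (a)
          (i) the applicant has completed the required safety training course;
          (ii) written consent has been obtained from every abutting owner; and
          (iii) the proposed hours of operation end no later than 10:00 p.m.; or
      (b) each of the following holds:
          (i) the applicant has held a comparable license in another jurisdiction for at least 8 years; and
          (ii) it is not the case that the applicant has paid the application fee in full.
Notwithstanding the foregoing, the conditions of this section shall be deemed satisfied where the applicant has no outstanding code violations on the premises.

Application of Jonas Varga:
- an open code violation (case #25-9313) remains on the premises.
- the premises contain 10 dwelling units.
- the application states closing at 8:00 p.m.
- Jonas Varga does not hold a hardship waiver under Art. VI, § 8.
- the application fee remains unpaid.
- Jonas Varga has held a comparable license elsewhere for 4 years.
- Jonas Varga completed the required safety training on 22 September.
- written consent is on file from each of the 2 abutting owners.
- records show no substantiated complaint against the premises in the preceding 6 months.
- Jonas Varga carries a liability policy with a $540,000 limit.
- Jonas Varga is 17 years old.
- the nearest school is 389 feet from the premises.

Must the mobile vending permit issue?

Yes — granted.

(i) age ≥ 21 — not satisfied.
(ii) ≥200 ft from school — met.
(iii) hardship waiver — not met.
(a) = F AND T AND F = false.
(i) ≤ 18 units — met.
(ii) insurance ≥ $500,000 — satisfied.
(b): T AND T → true.
(1): F OR T → true.
(2) no complaint in 6 mo. — satisfied.
(i) safety training — satisfied.
(ii) all abutters consent — satisfied.
(iii) closes by 10 p.m. — satisfied.
(a): T AND T AND T → true.
(i) prior license ≥ 8 yr — not met.
(ii) not (fee paid) — satisfied.
So (b) is not satisfied (F AND T).
(3): T OR F → true.
Overall: T AND T AND T → true.
Exception (no code violations) — not satisfied.
Result: main true OR exception false → true.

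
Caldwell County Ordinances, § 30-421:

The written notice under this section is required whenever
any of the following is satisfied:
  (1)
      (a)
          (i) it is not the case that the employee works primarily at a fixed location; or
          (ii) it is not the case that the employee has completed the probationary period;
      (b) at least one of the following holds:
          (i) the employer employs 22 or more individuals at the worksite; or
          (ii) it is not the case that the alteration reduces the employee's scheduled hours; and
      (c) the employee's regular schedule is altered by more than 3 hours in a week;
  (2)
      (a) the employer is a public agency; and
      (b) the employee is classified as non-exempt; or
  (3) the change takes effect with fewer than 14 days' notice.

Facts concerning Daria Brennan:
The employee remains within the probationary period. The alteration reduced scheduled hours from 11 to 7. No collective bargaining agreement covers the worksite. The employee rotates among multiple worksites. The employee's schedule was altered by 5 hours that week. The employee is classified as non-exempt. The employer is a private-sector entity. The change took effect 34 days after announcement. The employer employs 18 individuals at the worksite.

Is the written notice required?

No — not required.

(i) not (fixed location) — met.
(ii) not (past probation) — satisfied.
(a): T OR T → true.
(i) ≥ 22 at site — fails.
(ii) not (hours reduced) — not satisfied.
So (b) is not satisfied (F OR F).
(c) schedule shift > 3h — met.
So (1) is not satisfied (T AND F AND T).
(a) public agency — not met.
(b) non-exempt — holds.
So (2) is not satisfied (F AND T).
(3) < 14 days' notice — not met.
So Overall is not satisfied (F OR F OR F).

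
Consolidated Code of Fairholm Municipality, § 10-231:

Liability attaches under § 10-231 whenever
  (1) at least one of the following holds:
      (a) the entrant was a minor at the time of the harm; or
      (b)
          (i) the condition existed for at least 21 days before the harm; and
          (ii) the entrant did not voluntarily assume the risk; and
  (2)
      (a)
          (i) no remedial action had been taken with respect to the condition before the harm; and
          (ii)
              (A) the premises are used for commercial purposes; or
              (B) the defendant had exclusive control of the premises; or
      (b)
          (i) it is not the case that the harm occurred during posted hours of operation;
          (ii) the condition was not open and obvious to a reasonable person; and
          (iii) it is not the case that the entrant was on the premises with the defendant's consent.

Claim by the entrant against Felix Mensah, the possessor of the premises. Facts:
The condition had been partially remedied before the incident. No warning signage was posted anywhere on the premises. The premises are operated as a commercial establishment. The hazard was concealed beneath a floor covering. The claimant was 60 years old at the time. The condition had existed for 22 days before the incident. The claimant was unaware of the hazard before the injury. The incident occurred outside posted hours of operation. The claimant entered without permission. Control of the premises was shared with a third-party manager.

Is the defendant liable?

Yes — liable.

(a) entrant a minor — not met.
(i) condition ≥21 days old — satisfied.
(ii) no assumed risk — holds.
So (b) is satisfied (T AND T).
So (1) is satisfied (F OR T).
(i) no remedial action — not satisfied.
(A) commercial use — satisfied.
(B) exclusive control — not met.
(ii): T OR F → true.
(a) = F AND T = false.
(i) not (during posted hours) — satisfied.
(ii) not open/obvious — holds.
(iii) not (consent to enter) — met.
So (b) is satisfied (T AND T AND T).
(2): F OR T → true.
So Overall is satisfied (T AND T).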